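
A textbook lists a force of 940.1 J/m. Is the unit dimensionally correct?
Yes

force has SI base units: kg * m / s^2
J/m reduces to the same SI base units, so it is a valid unit for force.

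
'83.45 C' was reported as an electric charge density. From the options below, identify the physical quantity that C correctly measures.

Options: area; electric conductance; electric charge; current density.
electric charge

electric charge density should have units dimensionally equivalent to A * s / m^3 (e.g. C/m³).
The given unit 'C' reduces to A * s. Of the listed options, that is the dimensionality of electric charge.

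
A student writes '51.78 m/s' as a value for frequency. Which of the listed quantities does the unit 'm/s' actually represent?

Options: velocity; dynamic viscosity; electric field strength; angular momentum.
velocity

frequency should have units dimensionally equivalent to 1 / s (e.g. Hz).
The given unit 'm/s' reduces to m / s. Of the listed options, that is the dimensionality of velocity.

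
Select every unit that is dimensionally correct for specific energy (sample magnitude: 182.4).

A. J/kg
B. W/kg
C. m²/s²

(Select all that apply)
A, C

specific energy has SI base units: m^2 / s^2

Checking each option against m^2 / s^2:
  A. J/kg: ✓ matches
  B. W/kg: ✗ does not match
  C. m²/s²: ✓ matches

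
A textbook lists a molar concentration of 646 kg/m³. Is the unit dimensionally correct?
No

molar concentration has SI base units: mol / m^3
kg/m³ does NOT reduce to mol / m^3; a valid unit for molar concentration would be e.g. mol/m³.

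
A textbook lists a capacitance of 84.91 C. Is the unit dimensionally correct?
No

capacitance has SI base units: A^2 * s^4 / (kg * m^2)
C does NOT reduce to A^2 * s^4 / (kg * m^2); a valid unit for capacitance would be e.g. F.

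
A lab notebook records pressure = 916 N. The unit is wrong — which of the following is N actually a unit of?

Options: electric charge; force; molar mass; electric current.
force

pressure should have units dimensionally equivalent to kg / (m * s^2) (e.g. Pa).
The given unit 'N' reduces to kg * m / s^2. Of the listed options, that is the dimensionality of force.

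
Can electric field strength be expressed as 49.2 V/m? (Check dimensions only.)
Yes

electric field strength has SI base units: kg * m / (A * s^3)
V/m reduces to the same SI base units, so it is a valid unit for electric field strength.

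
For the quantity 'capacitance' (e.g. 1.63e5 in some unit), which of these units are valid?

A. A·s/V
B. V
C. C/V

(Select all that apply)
A, C

capacitance has SI base units: A^2 * s^4 / (kg * m^2)

Checking each option against A^2 * s^4 / (kg * m^2):
  A. A·s/V: ✓ matches
  B. V: ✗ does not match
  C. C/V: ✓ matches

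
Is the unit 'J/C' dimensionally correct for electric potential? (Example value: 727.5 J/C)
Yes

electric potential has SI base units: kg * m^2 / (A * s^3)
J/C reduces to the same SI base units, so it is a valid unit for electric potential.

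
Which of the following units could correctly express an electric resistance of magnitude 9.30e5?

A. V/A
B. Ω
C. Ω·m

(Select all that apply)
A, B

electric resistance has SI base units: kg * m^2 / (A^2 * s^3)

Checking each option against kg * m^2 / (A^2 * s^3):
  A. V/A: ✓ matches
  B. Ω: ✓ matches
  C. Ω·m: ✗ does not match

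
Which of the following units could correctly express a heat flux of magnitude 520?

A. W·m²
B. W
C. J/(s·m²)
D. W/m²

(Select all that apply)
C, D

heat flux has SI base units: kg / s^3

Checking each option against kg / s^3:
  A. W·m²: ✗ does not match
  B. W: ✗ does not match
  C. J/(s·m²): ✓ matches
  D. W/m²: ✓ matches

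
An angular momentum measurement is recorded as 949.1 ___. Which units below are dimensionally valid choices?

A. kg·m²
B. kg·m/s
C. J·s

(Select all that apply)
C

angular momentum has SI base units: kg * m^2 / s

Checking each option against kg * m^2 / s:
  A. kg·m²: ✗ does not match
  B. kg·m/s: ✗ does not match
  C. J·s: ✓ matches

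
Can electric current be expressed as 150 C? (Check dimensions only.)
No

electric current has SI base units: A
C does NOT reduce to A; a valid unit for electric current would be e.g. A.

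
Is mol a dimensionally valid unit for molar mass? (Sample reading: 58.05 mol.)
No

molar mass has SI base units: kg / mol
mol does NOT reduce to kg / mol; a valid unit for molar mass would be e.g. kg/mol.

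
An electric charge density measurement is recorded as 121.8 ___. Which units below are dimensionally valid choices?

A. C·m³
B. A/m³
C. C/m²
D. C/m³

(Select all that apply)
D

electric charge density has SI base units: A * s / m^3

Checking each option against A * s / m^3:
  A. C·m³: ✗ does not match
  B. A/m³: ✗ does not match
  C. C/m²: ✗ does not match
  D. C/m³: ✓ matches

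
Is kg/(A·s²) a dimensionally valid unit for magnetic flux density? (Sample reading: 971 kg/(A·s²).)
Yes

magnetic flux density has SI base units: kg / (A * s^2)
kg/(A·s²) reduces to the same SI base units, so it is a valid unit for magnetic flux density.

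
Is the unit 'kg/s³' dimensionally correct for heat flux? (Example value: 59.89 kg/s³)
Yes

heat flux has SI base units: kg / s^3
kg/s³ reduces to the same SI base units, so it is a valid unit for heat flux.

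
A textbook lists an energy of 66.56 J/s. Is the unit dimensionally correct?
No

energy has SI base units: kg * m^2 / s^2
J/s does NOT reduce to kg * m^2 / s^2; a valid unit for energy would be e.g. J.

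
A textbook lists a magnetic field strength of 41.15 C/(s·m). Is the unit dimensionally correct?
Yes

magnetic field strength has SI base units: A / m
C/(s·m) reduces to the same SI base units, so it is a valid unit for magnetic field strength.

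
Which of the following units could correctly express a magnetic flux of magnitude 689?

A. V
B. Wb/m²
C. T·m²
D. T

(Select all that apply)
C

magnetic flux has SI base units: kg * m^2 / (A * s^2)

Checking each option against kg * m^2 / (A * s^2):
  A. V: ✗ does not match
  B. Wb/m²: ✗ does not match
  C. T·m²: ✓ matches
  D. T: ✗ does not match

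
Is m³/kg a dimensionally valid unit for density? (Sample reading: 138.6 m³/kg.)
No

density has SI base units: kg / m^3
m³/kg does NOT reduce to kg / m^3; a valid unit for density would be e.g. kg/m³.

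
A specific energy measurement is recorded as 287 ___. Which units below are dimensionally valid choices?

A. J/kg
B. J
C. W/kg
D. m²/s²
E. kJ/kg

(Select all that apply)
A, D, E

specific energy has SI base units: m^2 / s^2

Checking each option against m^2 / s^2:
  A. J/kg: ✓ matches
  B. J: ✗ does not match
  C. W/kg: ✗ does not match
  D. m²/s²: ✓ matches
  E. kJ/kg: ✓ matches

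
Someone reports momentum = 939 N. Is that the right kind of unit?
No

momentum has SI base units: kg * m / s
N does NOT reduce to kg * m / s; a valid unit for momentum would be e.g. kg·m/s.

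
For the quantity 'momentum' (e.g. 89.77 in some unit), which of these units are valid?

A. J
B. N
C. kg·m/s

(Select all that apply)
C

momentum has SI base units: kg * m / s

Checking each option against kg * m / s:
  A. J: ✗ does not match
  B. N: ✗ does not match
  C. kg·m/s: ✓ matches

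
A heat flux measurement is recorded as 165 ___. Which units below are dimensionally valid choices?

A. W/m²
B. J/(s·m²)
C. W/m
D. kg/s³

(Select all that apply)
A, B, D

heat flux has SI base units: kg / s^3

Checking each option against kg / s^3:
  A. W/m²: ✓ matches
  B. J/(s·m²): ✓ matches
  C. W/m: ✗ does not match
  D. kg/s³: ✓ matches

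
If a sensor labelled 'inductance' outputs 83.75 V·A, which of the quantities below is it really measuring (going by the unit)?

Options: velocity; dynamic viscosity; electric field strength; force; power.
power

inductance should have units dimensionally equivalent to kg * m^2 / (A^2 * s^2) (e.g. H).
The given unit 'V·A' reduces to kg * m^2 / s^3. Of the listed options, that is the dimensionality of power.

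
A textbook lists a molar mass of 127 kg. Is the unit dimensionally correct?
No

molar mass has SI base units: kg / mol
kg does NOT reduce to kg / mol; a valid unit for molar mass would be e.g. kg/mol.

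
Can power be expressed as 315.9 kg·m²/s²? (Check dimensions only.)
No

power has SI base units: kg * m^2 / s^3
kg·m²/s² does NOT reduce to kg * m^2 / s^3; a valid unit for power would be e.g. W.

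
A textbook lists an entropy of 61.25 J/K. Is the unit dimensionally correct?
Yes

entropy has SI base units: kg * m^2 / (s^2 * K)
J/K reduces to the same SI base units, so it is a valid unit for entropy.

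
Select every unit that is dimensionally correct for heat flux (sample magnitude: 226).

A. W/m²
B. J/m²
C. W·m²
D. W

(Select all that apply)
A

heat flux has SI base units: kg / s^3

Checking each option against kg / s^3:
  A. W/m²: ✓ matches
  B. J/m²: ✗ does not match
  C. W·m²: ✗ does not match
  D. W: ✗ does not match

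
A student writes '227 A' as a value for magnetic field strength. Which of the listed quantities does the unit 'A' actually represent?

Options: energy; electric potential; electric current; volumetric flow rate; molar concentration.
electric current

magnetic field strength should have units dimensionally equivalent to A / m (e.g. A/m).
The given unit 'A' reduces to A. Of the listed options, that is the dimensionality of electric current.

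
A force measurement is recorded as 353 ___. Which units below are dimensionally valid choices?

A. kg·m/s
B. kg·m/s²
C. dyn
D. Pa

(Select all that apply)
B, C

force has SI base units: kg * m / s^2

Checking each option against kg * m / s^2:
  A. kg·m/s: ✗ does not match
  B. kg·m/s²: ✓ matches
  C. dyn: ✓ matches
  D. Pa: ✗ does not match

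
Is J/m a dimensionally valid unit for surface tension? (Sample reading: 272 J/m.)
No

surface tension has SI base units: kg / s^2
J/m does NOT reduce to kg / s^2; a valid unit for surface tension would be e.g. N/m.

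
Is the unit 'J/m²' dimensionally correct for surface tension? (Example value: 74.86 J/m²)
Yes

surface tension has SI base units: kg / s^2
J/m² reduces to the same SI base units, so it is a valid unit for surface tension.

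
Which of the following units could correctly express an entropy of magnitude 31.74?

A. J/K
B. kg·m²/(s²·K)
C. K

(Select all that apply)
A, B

entropy has SI base units: kg * m^2 / (s^2 * K)

Checking each option against kg * m^2 / (s^2 * K):
  A. J/K: ✓ matches
  B. kg·m²/(s²·K): ✓ matches
  C. K: ✗ does not match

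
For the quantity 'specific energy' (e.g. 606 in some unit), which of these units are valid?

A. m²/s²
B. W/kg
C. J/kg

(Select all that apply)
A, C

specific energy has SI base units: m^2 / s^2

Checking each option against m^2 / s^2:
  A. m²/s²: ✓ matches
  B. W/kg: ✗ does not match
  C. J/kg: ✓ matches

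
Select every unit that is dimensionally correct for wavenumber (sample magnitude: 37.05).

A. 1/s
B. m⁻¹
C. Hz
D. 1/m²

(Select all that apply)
B

wavenumber has SI base units: 1 / m

Checking each option against 1 / m:
  A. 1/s: ✗ does not match
  B. m⁻¹: ✓ matches
  C. Hz: ✗ does not match
  D. 1/m²: ✗ does not match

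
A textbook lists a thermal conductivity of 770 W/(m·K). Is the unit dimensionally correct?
Yes

thermal conductivity has SI base units: kg * m / (s^3 * K)
W/(m·K) reduces to the same SI base units, so it is a valid unit for thermal conductivity.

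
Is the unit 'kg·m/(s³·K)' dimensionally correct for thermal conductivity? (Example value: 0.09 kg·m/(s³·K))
Yes

thermal conductivity has SI base units: kg * m / (s^3 * K)
kg·m/(s³·K) reduces to the same SI base units, so it is a valid unit for thermal conductivity.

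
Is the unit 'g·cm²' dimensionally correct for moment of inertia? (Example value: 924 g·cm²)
Yes

moment of inertia has SI base units: kg * m^2
g·cm² reduces to the same SI base units, so it is a valid unit for moment of inertia.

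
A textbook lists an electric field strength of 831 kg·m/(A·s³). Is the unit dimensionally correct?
Yes

electric field strength has SI base units: kg * m / (A * s^3)
kg·m/(A·s³) reduces to the same SI base units, so it is a valid unit for electric field strength.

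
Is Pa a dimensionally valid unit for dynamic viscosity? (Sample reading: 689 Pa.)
No

dynamic viscosity has SI base units: kg / (m * s)
Pa does NOT reduce to kg / (m * s); a valid unit for dynamic viscosity would be e.g. Pa·s.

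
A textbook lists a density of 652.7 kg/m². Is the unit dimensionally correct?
No

density has SI base units: kg / m^3
kg/m² does NOT reduce to kg / m^3; a valid unit for density would be e.g. kg/m³.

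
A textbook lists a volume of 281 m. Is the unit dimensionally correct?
No

volume has SI base units: m^3
m does NOT reduce to m^3; a valid unit for volume would be e.g. m³.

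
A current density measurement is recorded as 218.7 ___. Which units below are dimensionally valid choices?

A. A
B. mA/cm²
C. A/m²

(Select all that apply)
B, C

current density has SI base units: A / m^2

Checking each option against A / m^2:
  A. A: ✗ does not match
  B. mA/cm²: ✓ matches
  C. A/m²: ✓ matches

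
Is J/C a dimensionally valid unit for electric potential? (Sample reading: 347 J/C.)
Yes

electric potential has SI base units: kg * m^2 / (A * s^3)
J/C reduces to the same SI base units, so it is a valid unit for electric potential.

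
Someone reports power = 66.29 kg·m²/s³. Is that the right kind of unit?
Yes

power has SI base units: kg * m^2 / s^3
kg·m²/s³ reduces to the same SI base units, so it is a valid unit for power.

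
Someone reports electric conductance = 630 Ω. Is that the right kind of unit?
No

electric conductance has SI base units: A^2 * s^3 / (kg * m^2)
Ω does NOT reduce to A^2 * s^3 / (kg * m^2); a valid unit for electric conductance would be e.g. S.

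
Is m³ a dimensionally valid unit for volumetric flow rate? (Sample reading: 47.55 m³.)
No

volumetric flow rate has SI base units: m^3 / s
m³ does NOT reduce to m^3 / s; a valid unit for volumetric flow rate would be e.g. m³/s.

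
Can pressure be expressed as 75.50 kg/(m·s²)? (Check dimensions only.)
Yes

pressure has SI base units: kg / (m * s^2)
kg/(m·s²) reduces to the same SI base units, so it is a valid unit for pressure.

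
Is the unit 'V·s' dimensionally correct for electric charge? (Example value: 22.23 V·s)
No

electric charge has SI base units: A * s
V·s does NOT reduce to A * s; a valid unit for electric charge would be e.g. C.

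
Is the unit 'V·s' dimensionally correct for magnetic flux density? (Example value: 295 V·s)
No

magnetic flux density has SI base units: kg / (A * s^2)
V·s does NOT reduce to kg / (A * s^2); a valid unit for magnetic flux density would be e.g. T.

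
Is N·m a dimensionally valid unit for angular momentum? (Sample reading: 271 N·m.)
No

angular momentum has SI base units: kg * m^2 / s
N·m does NOT reduce to kg * m^2 / s; a valid unit for angular momentum would be e.g. kg·m²/s.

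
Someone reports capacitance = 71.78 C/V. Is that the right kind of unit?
Yes

capacitance has SI base units: A^2 * s^4 / (kg * m^2)
C/V reduces to the same SI base units, so it is a valid unit for capacitance.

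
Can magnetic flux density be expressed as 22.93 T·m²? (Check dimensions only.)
No

magnetic flux density has SI base units: kg / (A * s^2)
T·m² does NOT reduce to kg / (A * s^2); a valid unit for magnetic flux density would be e.g. T.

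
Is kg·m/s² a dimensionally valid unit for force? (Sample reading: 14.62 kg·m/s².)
Yes

force has SI base units: kg * m / s^2
kg·m/s² reduces to the same SI base units, so it is a valid unit for force.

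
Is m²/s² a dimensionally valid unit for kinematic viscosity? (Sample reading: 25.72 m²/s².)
No

kinematic viscosity has SI base units: m^2 / s
m²/s² does NOT reduce to m^2 / s; a valid unit for kinematic viscosity would be e.g. m²/s.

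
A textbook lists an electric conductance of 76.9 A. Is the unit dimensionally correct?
No

electric conductance has SI base units: A^2 * s^3 / (kg * m^2)
A does NOT reduce to A^2 * s^3 / (kg * m^2); a valid unit for electric conductance would be e.g. S.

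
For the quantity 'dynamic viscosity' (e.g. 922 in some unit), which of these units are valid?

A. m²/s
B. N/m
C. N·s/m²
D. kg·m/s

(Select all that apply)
C

dynamic viscosity has SI base units: kg / (m * s)

Checking each option against kg / (m * s):
  A. m²/s: ✗ does not match
  B. N/m: ✗ does not match
  C. N·s/m²: ✓ matches
  D. kg·m/s: ✗ does not match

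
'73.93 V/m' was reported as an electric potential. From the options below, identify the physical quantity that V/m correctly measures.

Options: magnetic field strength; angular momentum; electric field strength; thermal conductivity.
electric field strength

electric potential should have units dimensionally equivalent to kg * m^2 / (A * s^3) (e.g. V).
The given unit 'V/m' reduces to kg * m / (A * s^3). Of the listed options, that is the dimensionality of electric field strength.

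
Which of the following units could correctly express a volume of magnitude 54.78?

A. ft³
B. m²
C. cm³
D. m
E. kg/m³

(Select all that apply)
A, C

volume has SI base units: m^3

Checking each option against m^3:
  A. ft³: ✓ matches
  B. m²: ✗ does not match
  C. cm³: ✓ matches
  D. m: ✗ does not match
  E. kg/m³: ✗ does not match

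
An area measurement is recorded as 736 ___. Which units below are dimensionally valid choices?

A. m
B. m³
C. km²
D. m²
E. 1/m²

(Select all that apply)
C, D

area has SI base units: m^2

Checking each option against m^2:
  A. m: ✗ does not match
  B. m³: ✗ does not match
  C. km²: ✓ matches
  D. m²: ✓ matches
  E. 1/m²: ✗ does not match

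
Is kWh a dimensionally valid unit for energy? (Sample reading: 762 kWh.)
Yes

energy has SI base units: kg * m^2 / s^2
kWh reduces to the same SI base units, so it is a valid unit for energy.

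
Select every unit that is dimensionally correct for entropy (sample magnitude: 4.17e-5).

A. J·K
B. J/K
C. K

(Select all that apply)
B

entropy has SI base units: kg * m^2 / (s^2 * K)

Checking each option against kg * m^2 / (s^2 * K):
  A. J·K: ✗ does not match
  B. J/K: ✓ matches
  C. K: ✗ does not match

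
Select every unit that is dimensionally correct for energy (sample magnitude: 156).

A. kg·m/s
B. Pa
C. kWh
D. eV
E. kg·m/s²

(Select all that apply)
C, D

energy has SI base units: kg * m^2 / s^2

Checking each option against kg * m^2 / s^2:
  A. kg·m/s: ✗ does not match
  B. Pa: ✗ does not match
  C. kWh: ✓ matches
  D. eV: ✓ matches
  E. kg·m/s²: ✗ does not match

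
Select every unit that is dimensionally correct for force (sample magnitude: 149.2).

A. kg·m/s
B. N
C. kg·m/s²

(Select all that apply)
B, C

force has SI base units: kg * m / s^2

Checking each option against kg * m / s^2:
  A. kg·m/s: ✗ does not match
  B. N: ✓ matches
  C. kg·m/s²: ✓ matches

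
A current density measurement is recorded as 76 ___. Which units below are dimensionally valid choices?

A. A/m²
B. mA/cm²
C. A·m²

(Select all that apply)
A, B

current density has SI base units: A / m^2

Checking each option against A / m^2:
  A. A/m²: ✓ matches
  B. mA/cm²: ✓ matches
  C. A·m²: ✗ does not match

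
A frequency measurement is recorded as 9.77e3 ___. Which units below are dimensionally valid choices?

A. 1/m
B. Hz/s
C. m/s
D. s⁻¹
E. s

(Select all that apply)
D

frequency has SI base units: 1 / s

Checking each option against 1 / s:
  A. 1/m: ✗ does not match
  B. Hz/s: ✗ does not match
  C. m/s: ✗ does not match
  D. s⁻¹: ✓ matches
  E. s: ✗ does not match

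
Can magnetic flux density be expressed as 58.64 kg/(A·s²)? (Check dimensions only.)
Yes

magnetic flux density has SI base units: kg / (A * s^2)
kg/(A·s²) reduces to the same SI base units, so it is a valid unit for magnetic flux density.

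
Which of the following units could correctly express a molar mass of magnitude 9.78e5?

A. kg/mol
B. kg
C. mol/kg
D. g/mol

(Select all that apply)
A, D

molar mass has SI base units: kg / mol

Checking each option against kg / mol:
  A. kg/mol: ✓ matches
  B. kg: ✗ does not match
  C. mol/kg: ✗ does not match
  D. g/mol: ✓ matches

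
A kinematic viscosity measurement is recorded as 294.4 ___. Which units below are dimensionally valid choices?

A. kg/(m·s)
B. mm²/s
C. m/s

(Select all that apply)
B

kinematic viscosity has SI base units: m^2 / s

Checking each option against m^2 / s:
  A. kg/(m·s): ✗ does not match
  B. mm²/s: ✓ matches
  C. m/s: ✗ does not match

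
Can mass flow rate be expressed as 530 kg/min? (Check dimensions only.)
Yes

mass flow rate has SI base units: kg / s
kg/min reduces to the same SI base units, so it is a valid unit for mass flow rate.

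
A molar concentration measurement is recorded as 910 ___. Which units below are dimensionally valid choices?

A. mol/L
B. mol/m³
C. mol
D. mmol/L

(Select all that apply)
A, B, D

molar concentration has SI base units: mol / m^3

Checking each option against mol / m^3:
  A. mol/L: ✓ matches
  B. mol/m³: ✓ matches
  C. mol: ✗ does not match
  D. mmol/L: ✓ matches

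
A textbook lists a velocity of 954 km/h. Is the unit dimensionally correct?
Yes

velocity has SI base units: m / s
km/h reduces to the same SI base units, so it is a valid unit for velocity.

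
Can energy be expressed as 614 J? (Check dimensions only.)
Yes

energy has SI base units: kg * m^2 / s^2
J reduces to the same SI base units, so it is a valid unit for energy.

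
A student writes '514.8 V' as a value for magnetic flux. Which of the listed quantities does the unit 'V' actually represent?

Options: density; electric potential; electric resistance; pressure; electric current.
electric potential

magnetic flux should have units dimensionally equivalent to kg * m^2 / (A * s^2) (e.g. Wb).
The given unit 'V' reduces to kg * m^2 / (A * s^3). Of the listed options, that is the dimensionality of electric potential.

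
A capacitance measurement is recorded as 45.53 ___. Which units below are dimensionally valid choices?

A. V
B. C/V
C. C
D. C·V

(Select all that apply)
B

capacitance has SI base units: A^2 * s^4 / (kg * m^2)

Checking each option against A^2 * s^4 / (kg * m^2):
  A. V: ✗ does not match
  B. C/V: ✓ matches
  C. C: ✗ does not match
  D. C·V: ✗ does not match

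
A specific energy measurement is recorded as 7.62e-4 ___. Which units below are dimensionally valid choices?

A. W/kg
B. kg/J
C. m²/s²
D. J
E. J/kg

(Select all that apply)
C, E

specific energy has SI base units: m^2 / s^2

Checking each option against m^2 / s^2:
  A. W/kg: ✗ does not match
  B. kg/J: ✗ does not match
  C. m²/s²: ✓ matches
  D. J: ✗ does not match
  E. J/kg: ✓ matches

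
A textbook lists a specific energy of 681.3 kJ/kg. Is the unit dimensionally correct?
Yes

specific energy has SI base units: m^2 / s^2
kJ/kg reduces to the same SI base units, so it is a valid unit for specific energy.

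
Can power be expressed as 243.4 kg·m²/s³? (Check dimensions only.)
Yes

power has SI base units: kg * m^2 / s^3
kg·m²/s³ reduces to the same SI base units, so it is a valid unit for power.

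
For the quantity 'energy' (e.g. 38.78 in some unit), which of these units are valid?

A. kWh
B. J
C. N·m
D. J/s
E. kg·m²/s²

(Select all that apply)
A, B, C, E

energy has SI base units: kg * m^2 / s^2

Checking each option against kg * m^2 / s^2:
  A. kWh: ✓ matches
  B. J: ✓ matches
  C. N·m: ✓ matches
  D. J/s: ✗ does not match
  E. kg·m²/s²: ✓ matches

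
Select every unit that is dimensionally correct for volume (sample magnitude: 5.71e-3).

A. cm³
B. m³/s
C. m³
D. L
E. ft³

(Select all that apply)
A, C, D, E

volume has SI base units: m^3

Checking each option against m^3:
  A. cm³: ✓ matches
  B. m³/s: ✗ does not match
  C. m³: ✓ matches
  D. L: ✓ matches
  E. ft³: ✓ matches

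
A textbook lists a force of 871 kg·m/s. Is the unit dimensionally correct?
No

force has SI base units: kg * m / s^2
kg·m/s does NOT reduce to kg * m / s^2; a valid unit for force would be e.g. N.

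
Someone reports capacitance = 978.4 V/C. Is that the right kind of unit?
No

capacitance has SI base units: A^2 * s^4 / (kg * m^2)
V/C does NOT reduce to A^2 * s^4 / (kg * m^2); a valid unit for capacitance would be e.g. F.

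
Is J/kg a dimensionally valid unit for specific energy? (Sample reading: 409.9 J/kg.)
Yes

specific energy has SI base units: m^2 / s^2
J/kg reduces to the same SI base units, so it is a valid unit for specific energy.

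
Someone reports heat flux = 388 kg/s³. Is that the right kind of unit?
Yes

heat flux has SI base units: kg / s^3
kg/s³ reduces to the same SI base units, so it is a valid unit for heat flux.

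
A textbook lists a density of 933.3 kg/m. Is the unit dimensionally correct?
No

density has SI base units: kg / m^3
kg/m does NOT reduce to kg / m^3; a valid unit for density would be e.g. kg/m³.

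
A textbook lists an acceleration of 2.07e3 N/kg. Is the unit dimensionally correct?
Yes

acceleration has SI base units: m / s^2
N/kg reduces to the same SI base units, so it is a valid unit for acceleration.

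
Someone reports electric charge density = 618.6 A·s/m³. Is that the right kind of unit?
Yes

electric charge density has SI base units: A * s / m^3
A·s/m³ reduces to the same SI base units, so it is a valid unit for electric charge density.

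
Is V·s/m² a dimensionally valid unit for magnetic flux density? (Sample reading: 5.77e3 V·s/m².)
Yes

magnetic flux density has SI base units: kg / (A * s^2)
V·s/m² reduces to the same SI base units, so it is a valid unit for magnetic flux density.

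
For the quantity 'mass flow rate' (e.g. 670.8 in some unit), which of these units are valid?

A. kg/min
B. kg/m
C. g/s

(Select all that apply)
A, C

mass flow rate has SI base units: kg / s

Checking each option against kg / s:
  A. kg/min: ✓ matches
  B. kg/m: ✗ does not match
  C. g/s: ✓ matches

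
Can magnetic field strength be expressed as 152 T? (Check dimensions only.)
No

magnetic field strength has SI base units: A / m
T does NOT reduce to A / m; a valid unit for magnetic field strength would be e.g. A/m.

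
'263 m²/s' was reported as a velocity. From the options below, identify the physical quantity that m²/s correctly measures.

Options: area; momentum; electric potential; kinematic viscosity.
kinematic viscosity

velocity should have units dimensionally equivalent to m / s (e.g. m/s).
The given unit 'm²/s' reduces to m^2 / s. Of the listed options, that is the dimensionality of kinematic viscosity.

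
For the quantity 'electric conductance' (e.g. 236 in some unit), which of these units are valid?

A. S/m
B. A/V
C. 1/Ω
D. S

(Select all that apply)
B, C, D

electric conductance has SI base units: A^2 * s^3 / (kg * m^2)

Checking each option against A^2 * s^3 / (kg * m^2):
  A. S/m: ✗ does not match
  B. A/V: ✓ matches
  C. 1/Ω: ✓ matches
  D. S: ✓ matches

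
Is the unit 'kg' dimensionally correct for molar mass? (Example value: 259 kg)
No

molar mass has SI base units: kg / mol
kg does NOT reduce to kg / mol; a valid unit for molar mass would be e.g. kg/mol.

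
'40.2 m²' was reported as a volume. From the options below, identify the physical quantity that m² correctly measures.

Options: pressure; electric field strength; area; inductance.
area

volume should have units dimensionally equivalent to m^3 (e.g. m³).
The given unit 'm²' reduces to m^2. Of the listed options, that is the dimensionality of area.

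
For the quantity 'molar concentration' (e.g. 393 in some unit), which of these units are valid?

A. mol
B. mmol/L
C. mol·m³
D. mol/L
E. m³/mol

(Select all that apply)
B, D

molar concentration has SI base units: mol / m^3

Checking each option against mol / m^3:
  A. mol: ✗ does not match
  B. mmol/L: ✓ matches
  C. mol·m³: ✗ does not match
  D. mol/L: ✓ matches
  E. m³/mol: ✗ does not match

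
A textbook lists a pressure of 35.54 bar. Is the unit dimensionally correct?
Yes

pressure has SI base units: kg / (m * s^2)
bar reduces to the same SI base units, so it is a valid unit for pressure.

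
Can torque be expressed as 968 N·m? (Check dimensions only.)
Yes

torque has SI base units: kg * m^2 / s^2
N·m reduces to the same SI base units, so it is a valid unit for torque.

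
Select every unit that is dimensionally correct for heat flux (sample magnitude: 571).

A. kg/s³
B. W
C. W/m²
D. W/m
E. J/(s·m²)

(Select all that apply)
A, C, E

heat flux has SI base units: kg / s^3

Checking each option against kg / s^3:
  A. kg/s³: ✓ matches
  B. W: ✗ does not match
  C. W/m²: ✓ matches
  D. W/m: ✗ does not match
  E. J/(s·m²): ✓ matches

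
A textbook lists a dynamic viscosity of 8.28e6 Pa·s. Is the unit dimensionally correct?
Yes

dynamic viscosity has SI base units: kg / (m * s)
Pa·s reduces to the same SI base units, so it is a valid unit for dynamic viscosity.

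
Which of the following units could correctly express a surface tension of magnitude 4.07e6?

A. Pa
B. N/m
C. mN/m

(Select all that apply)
B, C

surface tension has SI base units: kg / s^2

Checking each option against kg / s^2:
  A. Pa: ✗ does not match
  B. N/m: ✓ matches
  C. mN/m: ✓ matches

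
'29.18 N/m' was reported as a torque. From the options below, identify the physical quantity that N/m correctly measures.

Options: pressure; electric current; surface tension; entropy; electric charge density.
surface tension

torque should have units dimensionally equivalent to kg * m^2 / s^2 (e.g. N·m).
The given unit 'N/m' reduces to kg / s^2. Of the listed options, that is the dimensionality of surface tension.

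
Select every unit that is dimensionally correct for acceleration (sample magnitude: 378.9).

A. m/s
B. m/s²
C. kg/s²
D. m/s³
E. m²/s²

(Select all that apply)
B

acceleration has SI base units: m / s^2

Checking each option against m / s^2:
  A. m/s: ✗ does not match
  B. m/s²: ✓ matches
  C. kg/s²: ✗ does not match
  D. m/s³: ✗ does not match
  E. m²/s²: ✗ does not match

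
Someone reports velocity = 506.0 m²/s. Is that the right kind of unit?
No

velocity has SI base units: m / s
m²/s does NOT reduce to m / s; a valid unit for velocity would be e.g. m/s.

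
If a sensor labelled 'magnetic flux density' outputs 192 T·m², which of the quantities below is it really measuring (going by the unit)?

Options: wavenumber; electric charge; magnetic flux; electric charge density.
magnetic flux

magnetic flux density should have units dimensionally equivalent to kg / (A * s^2) (e.g. T).
The given unit 'T·m²' reduces to kg * m^2 / (A * s^2). Of the listed options, that is the dimensionality of magnetic flux.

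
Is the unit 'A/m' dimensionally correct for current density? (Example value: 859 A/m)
No

current density has SI base units: A / m^2
A/m does NOT reduce to A / m^2; a valid unit for current density would be e.g. A/m².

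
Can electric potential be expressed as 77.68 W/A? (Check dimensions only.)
Yes

electric potential has SI base units: kg * m^2 / (A * s^3)
W/A reduces to the same SI base units, so it is a valid unit for electric potential.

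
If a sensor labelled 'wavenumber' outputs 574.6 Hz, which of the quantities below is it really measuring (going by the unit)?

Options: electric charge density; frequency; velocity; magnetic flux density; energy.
frequency

wavenumber should have units dimensionally equivalent to 1 / m (e.g. 1/m).
The given unit 'Hz' reduces to 1 / s. Of the listed options, that is the dimensionality of frequency.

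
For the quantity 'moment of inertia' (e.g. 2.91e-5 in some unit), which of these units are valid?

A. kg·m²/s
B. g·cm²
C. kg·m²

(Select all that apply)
B, C

moment of inertia has SI base units: kg * m^2

Checking each option against kg * m^2:
  A. kg·m²/s: ✗ does not match
  B. g·cm²: ✓ matches
  C. kg·m²: ✓ matches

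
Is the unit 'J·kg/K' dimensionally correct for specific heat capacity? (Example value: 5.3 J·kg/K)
No

specific heat capacity has SI base units: m^2 / (s^2 * K)
J·kg/K does NOT reduce to m^2 / (s^2 * K); a valid unit for specific heat capacity would be e.g. J/(kg·K).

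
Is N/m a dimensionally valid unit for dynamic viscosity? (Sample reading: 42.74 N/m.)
No

dynamic viscosity has SI base units: kg / (m * s)
N/m does NOT reduce to kg / (m * s); a valid unit for dynamic viscosity would be e.g. Pa·s.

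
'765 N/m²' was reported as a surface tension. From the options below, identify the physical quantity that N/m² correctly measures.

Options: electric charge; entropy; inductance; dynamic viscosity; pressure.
pressure

surface tension should have units dimensionally equivalent to kg / s^2 (e.g. N/m).
The given unit 'N/m²' reduces to kg / (m * s^2). Of the listed options, that is the dimensionality of pressure.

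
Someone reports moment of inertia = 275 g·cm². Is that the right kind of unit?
Yes

moment of inertia has SI base units: kg * m^2
g·cm² reduces to the same SI base units, so it is a valid unit for moment of inertia.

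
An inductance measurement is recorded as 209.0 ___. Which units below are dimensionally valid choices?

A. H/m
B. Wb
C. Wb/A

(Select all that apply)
C

inductance has SI base units: kg * m^2 / (A^2 * s^2)

Checking each option against kg * m^2 / (A^2 * s^2):
  A. H/m: ✗ does not match
  B. Wb: ✗ does not match
  C. Wb/A: ✓ matches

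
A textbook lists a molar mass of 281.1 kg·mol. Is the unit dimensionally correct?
No

molar mass has SI base units: kg / mol
kg·mol does NOT reduce to kg / mol; a valid unit for molar mass would be e.g. kg/mol.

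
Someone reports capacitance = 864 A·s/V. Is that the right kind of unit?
Yes

capacitance has SI base units: A^2 * s^4 / (kg * m^2)
A·s/V reduces to the same SI base units, so it is a valid unit for capacitance.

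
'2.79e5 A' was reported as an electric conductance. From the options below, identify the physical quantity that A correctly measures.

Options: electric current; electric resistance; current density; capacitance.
electric current

electric conductance should have units dimensionally equivalent to A^2 * s^3 / (kg * m^2) (e.g. S).
The given unit 'A' reduces to A. Of the listed options, that is the dimensionality of electric current.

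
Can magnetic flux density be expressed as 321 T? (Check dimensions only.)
Yes

magnetic flux density has SI base units: kg / (A * s^2)
T reduces to the same SI base units, so it is a valid unit for magnetic flux density.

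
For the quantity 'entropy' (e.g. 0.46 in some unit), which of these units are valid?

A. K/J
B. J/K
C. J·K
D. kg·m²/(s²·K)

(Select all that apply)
B, D

entropy has SI base units: kg * m^2 / (s^2 * K)

Checking each option against kg * m^2 / (s^2 * K):
  A. K/J: ✗ does not match
  B. J/K: ✓ matches
  C. J·K: ✗ does not match
  D. kg·m²/(s²·K): ✓ matches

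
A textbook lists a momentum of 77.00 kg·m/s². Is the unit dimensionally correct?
No

momentum has SI base units: kg * m / s
kg·m/s² does NOT reduce to kg * m / s; a valid unit for momentum would be e.g. kg·m/s.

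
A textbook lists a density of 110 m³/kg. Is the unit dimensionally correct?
No

density has SI base units: kg / m^3
m³/kg does NOT reduce to kg / m^3; a valid unit for density would be e.g. kg/m³.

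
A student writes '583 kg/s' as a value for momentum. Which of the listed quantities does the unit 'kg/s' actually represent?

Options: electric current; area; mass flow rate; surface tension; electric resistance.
mass flow rate

momentum should have units dimensionally equivalent to kg * m / s (e.g. kg·m/s).
The given unit 'kg/s' reduces to kg / s. Of the listed options, that is the dimensionality of mass flow rate.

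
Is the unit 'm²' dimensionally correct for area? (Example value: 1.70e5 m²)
Yes

area has SI base units: m^2
m² reduces to the same SI base units, so it is a valid unit for area.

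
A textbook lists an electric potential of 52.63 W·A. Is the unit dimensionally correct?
No

electric potential has SI base units: kg * m^2 / (A * s^3)
W·A does NOT reduce to kg * m^2 / (A * s^3); a valid unit for electric potential would be e.g. V.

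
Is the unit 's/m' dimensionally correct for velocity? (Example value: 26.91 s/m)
No

velocity has SI base units: m / s
s/m does NOT reduce to m / s; a valid unit for velocity would be e.g. m/s.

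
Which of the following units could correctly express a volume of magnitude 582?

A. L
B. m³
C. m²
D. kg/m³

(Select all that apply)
A, B

volume has SI base units: m^3

Checking each option against m^3:
  A. L: ✓ matches
  B. m³: ✓ matches
  C. m²: ✗ does not match
  D. kg/m³: ✗ does not match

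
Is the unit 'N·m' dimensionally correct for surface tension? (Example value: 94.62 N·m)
No

surface tension has SI base units: kg / s^2
N·m does NOT reduce to kg / s^2; a valid unit for surface tension would be e.g. N/m.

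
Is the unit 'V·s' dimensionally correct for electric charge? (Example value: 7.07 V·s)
No

electric charge has SI base units: A * s
V·s does NOT reduce to A * s; a valid unit for electric charge would be e.g. C.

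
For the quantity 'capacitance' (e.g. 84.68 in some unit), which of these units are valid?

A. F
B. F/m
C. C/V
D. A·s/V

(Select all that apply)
A, C, D

capacitance has SI base units: A^2 * s^4 / (kg * m^2)

Checking each option against A^2 * s^4 / (kg * m^2):
  A. F: ✓ matches
  B. F/m: ✗ does not match
  C. C/V: ✓ matches
  D. A·s/V: ✓ matches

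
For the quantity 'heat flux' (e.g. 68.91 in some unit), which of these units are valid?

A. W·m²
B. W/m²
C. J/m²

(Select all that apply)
B

heat flux has SI base units: kg / s^3

Checking each option against kg / s^3:
  A. W·m²: ✗ does not match
  B. W/m²: ✓ matches
  C. J/m²: ✗ does not match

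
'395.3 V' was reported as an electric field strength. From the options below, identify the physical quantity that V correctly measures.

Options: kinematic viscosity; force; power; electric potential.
electric potential

electric field strength should have units dimensionally equivalent to kg * m / (A * s^3) (e.g. V/m).
The given unit 'V' reduces to kg * m^2 / (A * s^3). Of the listed options, that is the dimensionality of electric potential.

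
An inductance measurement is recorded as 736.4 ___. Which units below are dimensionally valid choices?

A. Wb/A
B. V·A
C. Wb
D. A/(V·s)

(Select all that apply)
A

inductance has SI base units: kg * m^2 / (A^2 * s^2)

Checking each option against kg * m^2 / (A^2 * s^2):
  A. Wb/A: ✓ matches
  B. V·A: ✗ does not match
  C. Wb: ✗ does not match
  D. A/(V·s): ✗ does not match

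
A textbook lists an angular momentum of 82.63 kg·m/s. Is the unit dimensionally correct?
No

angular momentum has SI base units: kg * m^2 / s
kg·m/s does NOT reduce to kg * m^2 / s; a valid unit for angular momentum would be e.g. kg·m²/s.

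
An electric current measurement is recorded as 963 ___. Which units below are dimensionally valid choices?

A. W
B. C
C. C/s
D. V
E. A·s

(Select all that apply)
C

electric current has SI base units: A

Checking each option against A:
  A. W: ✗ does not match
  B. C: ✗ does not match
  C. C/s: ✓ matches
  D. V: ✗ does not match
  E. A·s: ✗ does not match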